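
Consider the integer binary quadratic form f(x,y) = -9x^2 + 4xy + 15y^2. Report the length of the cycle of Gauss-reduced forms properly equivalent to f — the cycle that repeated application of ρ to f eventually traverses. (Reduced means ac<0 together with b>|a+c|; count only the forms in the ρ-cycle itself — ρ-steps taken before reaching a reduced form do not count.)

D = 556, ⌊√D⌋ = 23
descent: ρ → (15,-4,-9)
descent: ρ → (-9,22,2)  [lands on river]
river: ρ → (2,22,-9)
river: ρ → (-9,14,10)
river: ρ → (10,6,-13)
river: ρ → (-13,20,3)
river: ρ → (3,22,-6)
river: ρ → (-6,14,15)
river: ρ → (15,16,-5)
river: ρ → (-5,14,18)
river: ρ → (18,22,-1)
river: ρ → (-1,22,18)
river: ρ → (18,14,-5)
river: ρ → (-5,16,15)
river: ρ → (15,14,-6)
river: ρ → (-6,22,3)
river: ρ → (3,20,-13)
river: ρ → (-13,6,10)
river: ρ → (10,14,-9)
ρ-cycle length = 18 (tail of 2 descent steps not counted)

18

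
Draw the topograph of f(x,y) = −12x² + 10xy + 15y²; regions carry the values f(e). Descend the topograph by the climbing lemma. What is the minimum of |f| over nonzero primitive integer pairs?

river: ρ → (15,20,-7)
river: ρ → (-7,22,12)
river: ρ → (12,26,-3)
river: ρ → (-3,28,3)
river: ρ → (3,26,-12)
river: ρ → (-12,22,7)
river: ρ → (7,20,-15)
river: ρ → (-15,10,12)
river: ρ → (12,14,-13)
river: ρ → (-13,12,13)
river: ρ → (13,14,-12)
river: ρ → (-12,10,15)
closes: descent 0, river 12
min |a| on river = 3

3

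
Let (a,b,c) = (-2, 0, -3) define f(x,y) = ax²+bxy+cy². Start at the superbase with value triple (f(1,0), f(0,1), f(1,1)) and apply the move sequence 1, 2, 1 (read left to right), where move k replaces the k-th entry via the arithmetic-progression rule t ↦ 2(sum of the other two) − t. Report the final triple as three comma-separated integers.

start (-2,-3,-5) = (f(1,0),f(0,1),f(1,1))
replace slot 1: 2·((-3)+(-5)) − (-2) = -14 → (-14,-3,-5)
replace slot 2: 2·((-14)+(-5)) − (-3) = -35 → (-14,-35,-5)
replace slot 1: 2·((-35)+(-5)) − (-14) = -66 → (-66,-35,-5)

-66,-35,-5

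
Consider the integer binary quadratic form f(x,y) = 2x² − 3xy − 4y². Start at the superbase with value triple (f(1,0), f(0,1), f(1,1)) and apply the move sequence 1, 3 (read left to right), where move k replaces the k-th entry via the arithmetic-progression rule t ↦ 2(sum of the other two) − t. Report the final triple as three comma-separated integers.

start (2,-4,-5) = (f(1,0),f(0,1),f(1,1))
replace slot 1: 2·((-4)+(-5)) − 2 = -20 → (-20,-4,-5)
replace slot 3: 2·((-20)+(-4)) − (-5) = -43 → (-20,-4,-43)

-20,-4,-43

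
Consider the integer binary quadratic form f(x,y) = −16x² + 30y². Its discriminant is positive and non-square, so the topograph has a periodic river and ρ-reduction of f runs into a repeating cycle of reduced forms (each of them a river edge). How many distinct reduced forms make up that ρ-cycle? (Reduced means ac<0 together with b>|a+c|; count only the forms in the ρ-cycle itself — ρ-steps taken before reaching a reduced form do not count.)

D = 1920, ⌊√D⌋ = 43
descent: ρ → (30,0,-16)
descent: ρ → (-16,32,14)  [lands on river]
river: ρ → (14,24,-24)
river: ρ → (-24,24,14)
river: ρ → (14,32,-16)
ρ-cycle length = 4 (tail of 2 descent steps not counted)

4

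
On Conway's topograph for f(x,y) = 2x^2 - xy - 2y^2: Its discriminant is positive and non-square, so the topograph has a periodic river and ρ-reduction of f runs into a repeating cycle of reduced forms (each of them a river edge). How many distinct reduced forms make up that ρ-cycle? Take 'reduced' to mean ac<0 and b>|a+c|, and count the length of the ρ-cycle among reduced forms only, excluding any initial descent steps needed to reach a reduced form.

D = 17, ⌊√D⌋ = 4
descent: ρ → (-2,1,2)  [lands on river]
river: ρ → (2,3,-1)
river: ρ → (-1,3,2)
river: ρ → (2,1,-2)
river: ρ → (-2,3,1)
river: ρ → (1,3,-2)
ρ-cycle length = 6 (tail of 1 descent step not counted)

6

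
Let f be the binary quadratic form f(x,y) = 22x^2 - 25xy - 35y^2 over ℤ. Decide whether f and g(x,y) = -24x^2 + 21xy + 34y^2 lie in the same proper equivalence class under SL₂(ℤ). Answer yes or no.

D₁ = 3705, D₂ = 3705
river cycle of f (length 20): (-35, 25, 22), (22, 19, -38), (-38, 57, 3), (3, 57, -38), (-38, 19, 22), (22, 25, -35), (-35, 45, 12), (12, 51, -23), (-23, 41, 22), (22, 47, -17), … (10 more)
river cycle of g (length 22): (34, 47, -11), (-11, 41, 46), (46, 51, -6), (-6, 57, 19), (19, 57, -6), (-6, 51, 46), (46, 41, -11), (-11, 47, 34), (34, 21, -24), (-24, 27, 31), … (12 more)
cycles differ ⇒ inequivalent

no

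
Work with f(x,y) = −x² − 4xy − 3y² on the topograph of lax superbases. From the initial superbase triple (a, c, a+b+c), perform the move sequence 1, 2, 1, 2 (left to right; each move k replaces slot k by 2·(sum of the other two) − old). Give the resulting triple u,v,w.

start (-1,-3,-8) = (f(1,0),f(0,1),f(1,1))
replace slot 1: 2·((-3)+(-8)) − (-1) = -21 → (-21,-3,-8)
replace slot 2: 2·((-21)+(-8)) − (-3) = -55 → (-21,-55,-8)
replace slot 1: 2·((-55)+(-8)) − (-21) = -105 → (-105,-55,-8)
replace slot 2: 2·((-105)+(-8)) − (-55) = -171 → (-105,-171,-8)

-105,-171,-8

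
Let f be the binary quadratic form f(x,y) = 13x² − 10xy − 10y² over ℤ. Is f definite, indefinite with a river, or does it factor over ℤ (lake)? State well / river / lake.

D = b²−4ac = (-10)² − 4·13·(-10) = 620
D > 0 non-square ⇒ indefinite ⇒ periodic river

river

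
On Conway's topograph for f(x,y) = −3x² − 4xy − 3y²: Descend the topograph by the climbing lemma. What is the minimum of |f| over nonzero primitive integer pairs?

translate: b→-2 (≡4 mod 6), so (3,4,3)→(3,-2,2)
flip: (3,-2,2)→(2,2,3)
reduced (well bottom): (2,2,3) with a≤c, −a<b≤a
well minimum |f| = |-2| = 2 (negative-definite)

2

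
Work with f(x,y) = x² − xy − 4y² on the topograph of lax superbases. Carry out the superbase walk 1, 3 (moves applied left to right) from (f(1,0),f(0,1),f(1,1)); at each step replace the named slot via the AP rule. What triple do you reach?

start (1,-4,-4) = (f(1,0),f(0,1),f(1,1))
replace slot 1: 2·((-4)+(-4)) − 1 = -17 → (-17,-4,-4)
replace slot 3: 2·((-17)+(-4)) − (-4) = -38 → (-17,-4,-38)

-17,-4,-38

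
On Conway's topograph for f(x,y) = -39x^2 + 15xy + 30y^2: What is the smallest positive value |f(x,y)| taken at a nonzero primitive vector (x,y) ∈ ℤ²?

river: ρ → (30,45,-24)
river: ρ → (-24,51,24)
river: ρ → (24,45,-30)
river: ρ → (-30,15,39)
river: ρ → (39,63,-6)
river: ρ → (-6,69,6)
river: ρ → (6,63,-39)
river: ρ → (-39,15,30)
closes: descent 0, river 8
min |a| on river = 6

6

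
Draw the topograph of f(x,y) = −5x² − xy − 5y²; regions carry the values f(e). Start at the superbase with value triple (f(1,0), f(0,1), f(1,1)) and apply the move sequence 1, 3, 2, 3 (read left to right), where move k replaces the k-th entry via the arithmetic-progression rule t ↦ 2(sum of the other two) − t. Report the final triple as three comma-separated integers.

start (-5,-5,-11) = (f(1,0),f(0,1),f(1,1))
replace slot 1: 2·((-5)+(-11)) − (-5) = -27 → (-27,-5,-11)
replace slot 3: 2·((-27)+(-5)) − (-11) = -53 → (-27,-5,-53)
replace slot 2: 2·((-27)+(-53)) − (-5) = -155 → (-27,-155,-53)
replace slot 3: 2·((-27)+(-155)) − (-53) = -311 → (-27,-155,-311)

-27,-155,-311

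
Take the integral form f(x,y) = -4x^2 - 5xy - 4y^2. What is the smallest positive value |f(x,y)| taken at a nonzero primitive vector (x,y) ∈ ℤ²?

translate: b→-3 (≡5 mod 8), so (4,5,4)→(4,-3,3)
flip: (4,-3,3)→(3,3,4)
reduced (well bottom): (3,3,4) with a≤c, −a<b≤a
well minimum |f| = |-3| = 3 (negative-definite)

3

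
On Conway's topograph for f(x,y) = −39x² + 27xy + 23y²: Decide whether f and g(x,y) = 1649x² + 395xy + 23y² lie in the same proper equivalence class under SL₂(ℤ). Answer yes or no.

D₁ = 4317, D₂ = 4317
river cycle of f (length 20): (23, 65, -1), (-1, 65, 23), (23, 27, -39), (-39, 51, 11), (11, 59, -19), (-19, 55, 17), (17, 47, -31), (-31, 15, 33), (33, 51, -13), (-13, 53, 29), … (10 more)
river cycle of g (length 20): (23, 65, -1), (-1, 65, 23), (23, 27, -39), (-39, 51, 11), (11, 59, -19), (-19, 55, 17), (17, 47, -31), (-31, 15, 33), (33, 51, -13), (-13, 53, 29), … (10 more)
cycles coincide ⇒ equivalent

yes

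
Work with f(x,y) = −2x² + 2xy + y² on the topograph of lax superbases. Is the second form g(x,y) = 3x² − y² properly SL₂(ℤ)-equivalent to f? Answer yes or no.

D₁ = 12, D₂ = 12
river cycle of f (length 2): (1, 2, -2), (-2, 2, 1)
river cycle of g (length 2): (-1, 2, 2), (2, 2, -1)
cycles differ ⇒ inequivalent

no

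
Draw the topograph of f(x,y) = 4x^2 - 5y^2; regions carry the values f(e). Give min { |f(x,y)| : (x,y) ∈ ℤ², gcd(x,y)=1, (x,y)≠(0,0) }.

descent: ρ → (-5,0,4)
descent: ρ → (4,8,-1)  [lands on river]
river: ρ → (-1,8,4)
closes: descent 2, river 2
min |a| on river = 1

1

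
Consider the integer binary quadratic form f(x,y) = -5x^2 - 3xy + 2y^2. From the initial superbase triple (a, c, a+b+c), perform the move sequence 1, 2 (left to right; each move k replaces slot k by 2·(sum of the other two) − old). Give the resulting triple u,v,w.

start (-5,2,-6) = (f(1,0),f(0,1),f(1,1))
replace slot 1: 2·(2+(-6)) − (-5) = -3 → (-3,2,-6)
replace slot 2: 2·((-3)+(-6)) − 2 = -20 → (-3,-20,-6)

-3,-20,-6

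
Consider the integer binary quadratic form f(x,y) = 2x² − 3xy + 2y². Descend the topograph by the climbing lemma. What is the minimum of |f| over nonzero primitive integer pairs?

translate: b→1 (≡-3 mod 4), so (2,-3,2)→(2,1,1)
flip: (2,1,1)→(1,-1,2)
translate: b→1 (≡-1 mod 2), so (1,-1,2)→(1,1,2)
reduced (well bottom): (1,1,2) with a≤c, −a<b≤a
well minimum = a = 1

1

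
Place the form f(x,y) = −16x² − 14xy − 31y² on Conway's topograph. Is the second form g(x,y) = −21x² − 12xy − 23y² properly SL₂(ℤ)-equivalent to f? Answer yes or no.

D₁ = -1788, D₂ = -1788
f is negative-definite; reduce −f:
−f: reduced (well bottom): (16,14,31) with a≤c, −a<b≤a
flip sign back: reduced form of f is (-16,-14,-31)
g is negative-definite; reduce −g:
−g: reduced (well bottom): (21,12,23) with a≤c, −a<b≤a
flip sign back: reduced form of g is (-21,-12,-23)
reduced forms (-16, -14, -31) vs (-21, -12, -23) ⇒ inequivalent

no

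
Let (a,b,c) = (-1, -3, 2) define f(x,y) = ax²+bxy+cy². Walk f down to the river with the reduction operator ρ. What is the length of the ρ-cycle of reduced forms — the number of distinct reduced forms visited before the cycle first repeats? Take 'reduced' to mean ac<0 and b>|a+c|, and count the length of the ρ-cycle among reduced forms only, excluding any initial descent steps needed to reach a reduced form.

D = 17, ⌊√D⌋ = 4
descent: ρ → (2,3,-1)  [lands on river]
river: ρ → (-1,3,2)
river: ρ → (2,1,-2)
river: ρ → (-2,3,1)
river: ρ → (1,3,-2)
river: ρ → (-2,1,2)
ρ-cycle length = 6 (tail of 1 descent step not counted)

6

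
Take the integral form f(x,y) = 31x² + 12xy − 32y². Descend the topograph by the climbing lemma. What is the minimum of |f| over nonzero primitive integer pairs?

river: ρ → (-32,52,11)
river: ρ → (11,58,-17)
river: ρ → (-17,44,32)
river: ρ → (32,20,-29)
river: ρ → (-29,38,23)
river: ρ → (23,54,-13)
river: ρ → (-13,50,31)
river: ρ → (31,12,-32)
closes: descent 0, river 8
min |a| on river = 11

11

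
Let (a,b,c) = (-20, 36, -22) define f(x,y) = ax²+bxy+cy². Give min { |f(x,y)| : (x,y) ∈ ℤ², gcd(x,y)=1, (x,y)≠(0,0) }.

translate: b→4 (≡-36 mod 40), so (20,-36,22)→(20,4,6)
flip: (20,4,6)→(6,-4,20)
reduced (well bottom): (6,-4,20) with a≤c, −a<b≤a
well minimum |f| = |-6| = 6 (negative-definite)

6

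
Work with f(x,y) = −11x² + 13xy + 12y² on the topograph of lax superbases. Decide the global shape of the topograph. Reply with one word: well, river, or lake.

D = b²−4ac = 13² − 4·(-11)·12 = 697
D > 0 non-square ⇒ indefinite ⇒ periodic river

river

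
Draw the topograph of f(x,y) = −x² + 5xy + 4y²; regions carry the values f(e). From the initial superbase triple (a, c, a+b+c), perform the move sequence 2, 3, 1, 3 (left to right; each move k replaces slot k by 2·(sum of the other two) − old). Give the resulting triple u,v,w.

start (-1,4,8) = (f(1,0),f(0,1),f(1,1))
replace slot 2: 2·((-1)+8) − 4 = 10 → (-1,10,8)
replace slot 3: 2·((-1)+10) − 8 = 10 → (-1,10,10)
replace slot 1: 2·(10+10) − (-1) = 41 → (41,10,10)
replace slot 3: 2·(41+10) − 10 = 92 → (41,10,92)

41,10,92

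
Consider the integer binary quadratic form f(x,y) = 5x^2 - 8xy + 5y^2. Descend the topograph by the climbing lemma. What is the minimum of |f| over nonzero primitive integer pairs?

translate: b→2 (≡-8 mod 10), so (5,-8,5)→(5,2,2)
flip: (5,2,2)→(2,-2,5)
translate: b→2 (≡-2 mod 4), so (2,-2,5)→(2,2,5)
reduced (well bottom): (2,2,5) with a≤c, −a<b≤a
well minimum = a = 2

2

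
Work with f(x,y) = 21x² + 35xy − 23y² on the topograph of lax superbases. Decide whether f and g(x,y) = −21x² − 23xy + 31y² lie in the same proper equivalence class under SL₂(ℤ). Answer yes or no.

D₁ = 3157, D₂ = 3133
discriminants differ ⇒ not SL₂(ℤ)-equivalent

no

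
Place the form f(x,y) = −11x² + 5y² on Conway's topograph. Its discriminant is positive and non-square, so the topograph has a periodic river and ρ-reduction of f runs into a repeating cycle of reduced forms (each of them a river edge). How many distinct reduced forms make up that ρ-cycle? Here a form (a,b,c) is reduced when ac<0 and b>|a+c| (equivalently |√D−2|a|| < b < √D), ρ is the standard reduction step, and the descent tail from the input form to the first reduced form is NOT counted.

D = 220, ⌊√D⌋ = 14
descent: ρ → (5,10,-6)  [lands on river]
river: ρ → (-6,14,1)
river: ρ → (1,14,-6)
river: ρ → (-6,10,5)
ρ-cycle length = 4 (tail of 1 descent step not counted)

4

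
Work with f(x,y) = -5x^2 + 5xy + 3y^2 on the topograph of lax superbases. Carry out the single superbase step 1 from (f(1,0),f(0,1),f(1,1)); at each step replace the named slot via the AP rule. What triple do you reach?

start (-5,3,3) = (f(1,0),f(0,1),f(1,1))
replace slot 1: 2·(3+3) − (-5) = 17 → (17,3,3)

17,3,3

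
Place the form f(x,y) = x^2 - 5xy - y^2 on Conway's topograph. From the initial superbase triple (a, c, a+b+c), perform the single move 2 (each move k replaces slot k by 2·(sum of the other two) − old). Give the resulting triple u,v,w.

start (1,-1,-5) = (f(1,0),f(0,1),f(1,1))
replace slot 2: 2·(1+(-5)) − (-1) = -7 → (1,-7,-5)

1,-7,-5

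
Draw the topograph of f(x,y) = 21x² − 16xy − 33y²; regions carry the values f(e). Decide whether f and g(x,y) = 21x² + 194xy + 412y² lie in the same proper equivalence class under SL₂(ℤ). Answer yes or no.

D₁ = 3028, D₂ = 3028
river cycle of f (length 30): (-33, 16, 21), (21, 26, -28), (-28, 30, 19), (19, 46, -12), (-12, 50, 11), (11, 38, -36), (-36, 34, 13), (13, 44, -21), (-21, 40, 17), (17, 28, -33), … (20 more)
river cycle of g (length 30): (21, 26, -28), (-28, 30, 19), (19, 46, -12), (-12, 50, 11), (11, 38, -36), (-36, 34, 13), (13, 44, -21), (-21, 40, 17), (17, 28, -33), (-33, 38, 12), … (20 more)
cycles coincide ⇒ equivalent

yes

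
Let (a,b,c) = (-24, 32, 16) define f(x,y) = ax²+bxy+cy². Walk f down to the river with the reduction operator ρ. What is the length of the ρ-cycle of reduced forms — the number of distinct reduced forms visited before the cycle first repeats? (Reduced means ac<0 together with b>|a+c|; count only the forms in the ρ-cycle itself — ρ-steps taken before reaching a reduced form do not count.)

D = 2560, ⌊√D⌋ = 50
river: ρ → (16,32,-24)
river: ρ → (-24,16,24)
river: ρ → (24,32,-16)
river: ρ → (-16,32,24)
river: ρ → (24,16,-24)
river: ρ → (-24,32,16)
ρ-cycle length = 6 (tail of 0 descent steps not counted)

6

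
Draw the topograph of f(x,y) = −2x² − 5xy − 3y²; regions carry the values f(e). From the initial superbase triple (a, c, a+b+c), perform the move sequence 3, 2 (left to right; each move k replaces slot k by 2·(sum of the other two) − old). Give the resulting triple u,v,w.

start (-2,-3,-10) = (f(1,0),f(0,1),f(1,1))
replace slot 3: 2·((-2)+(-3)) − (-10) = 0 → (-2,-3,0)
replace slot 2: 2·((-2)+0) − (-3) = -1 → (-2,-1,0)

-2,-1,0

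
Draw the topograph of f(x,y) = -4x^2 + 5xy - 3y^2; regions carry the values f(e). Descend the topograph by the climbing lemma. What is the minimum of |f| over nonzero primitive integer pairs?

translate: b→3 (≡-5 mod 8), so (4,-5,3)→(4,3,2)
flip: (4,3,2)→(2,-3,4)
translate: b→1 (≡-3 mod 4), so (2,-3,4)→(2,1,3)
reduced (well bottom): (2,1,3) with a≤c, −a<b≤a
well minimum |f| = |-2| = 2 (negative-definite)

2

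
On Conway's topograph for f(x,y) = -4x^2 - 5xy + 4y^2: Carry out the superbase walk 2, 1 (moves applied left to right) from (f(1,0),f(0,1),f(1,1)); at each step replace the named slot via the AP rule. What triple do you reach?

start (-4,4,-5) = (f(1,0),f(0,1),f(1,1))
replace slot 2: 2·((-4)+(-5)) − 4 = -22 → (-4,-22,-5)
replace slot 1: 2·((-22)+(-5)) − (-4) = -50 → (-50,-22,-5)

-50,-22,-5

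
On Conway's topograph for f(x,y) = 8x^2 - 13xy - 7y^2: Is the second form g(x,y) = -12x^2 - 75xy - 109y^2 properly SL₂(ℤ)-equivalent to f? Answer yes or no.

D₁ = 393, D₂ = 393
river cycle of f (length 16): (-7, 13, 8), (8, 19, -1), (-1, 19, 8), (8, 13, -7), (-7, 15, 6), (6, 9, -13), (-13, 17, 2), (2, 19, -4), (-4, 13, 14), (14, 15, -3), … (6 more)
river cycle of g (length 16): (8, 19, -1), (-1, 19, 8), (8, 13, -7), (-7, 15, 6), (6, 9, -13), (-13, 17, 2), (2, 19, -4), (-4, 13, 14), (14, 15, -3), (-3, 15, 14), … (6 more)
cycles coincide ⇒ equivalent

yes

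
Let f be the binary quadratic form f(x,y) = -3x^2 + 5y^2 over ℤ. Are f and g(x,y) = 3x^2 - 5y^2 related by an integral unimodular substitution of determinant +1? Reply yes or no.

D₁ = 60, D₂ = 60
river cycle of f (length 2): (-3, 6, 2), (2, 6, -3)
river cycle of g (length 2): (3, 6, -2), (-2, 6, 3)
cycles differ ⇒ inequivalent

no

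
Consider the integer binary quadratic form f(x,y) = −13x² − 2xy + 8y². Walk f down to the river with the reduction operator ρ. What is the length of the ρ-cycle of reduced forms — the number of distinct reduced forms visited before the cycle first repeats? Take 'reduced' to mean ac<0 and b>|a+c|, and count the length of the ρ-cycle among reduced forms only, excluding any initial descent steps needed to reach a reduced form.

D = 420, ⌊√D⌋ = 20
descent: ρ → (8,18,-3)  [lands on river]
river: ρ → (-3,18,8)
river: ρ → (8,14,-7)
river: ρ → (-7,14,8)
ρ-cycle length = 4 (tail of 1 descent step not counted)

4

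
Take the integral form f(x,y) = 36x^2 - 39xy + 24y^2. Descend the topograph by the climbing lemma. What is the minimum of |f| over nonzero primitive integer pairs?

translate: b→33 (≡-39 mod 72), so (36,-39,24)→(36,33,21)
flip: (36,33,21)→(21,-33,36)
translate: b→9 (≡-33 mod 42), so (21,-33,36)→(21,9,24)
reduced (well bottom): (21,9,24) with a≤c, −a<b≤a
well minimum = a = 21

21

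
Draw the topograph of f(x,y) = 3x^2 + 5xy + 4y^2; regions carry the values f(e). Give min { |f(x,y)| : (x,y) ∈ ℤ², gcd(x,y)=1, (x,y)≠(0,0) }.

translate: b→-1 (≡5 mod 6), so (3,5,4)→(3,-1,2)
flip: (3,-1,2)→(2,1,3)
reduced (well bottom): (2,1,3) with a≤c, −a<b≤a
well minimum = a = 2

2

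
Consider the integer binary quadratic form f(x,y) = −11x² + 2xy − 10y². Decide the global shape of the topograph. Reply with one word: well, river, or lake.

D = b²−4ac = 2² − 4·(-11)·(-10) = -436
D < 0 ⇒ definite ⇒ every region one sign ⇒ single well

well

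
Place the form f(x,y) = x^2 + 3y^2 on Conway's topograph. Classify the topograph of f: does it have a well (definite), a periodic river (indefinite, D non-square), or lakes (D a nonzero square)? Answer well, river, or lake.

D = b²−4ac = 0² − 4·1·3 = -12
D < 0 ⇒ definite ⇒ every region one sign ⇒ single well

well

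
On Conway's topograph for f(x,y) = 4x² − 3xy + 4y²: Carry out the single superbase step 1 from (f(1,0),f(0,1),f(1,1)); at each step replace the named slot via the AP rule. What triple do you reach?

start (4,4,5) = (f(1,0),f(0,1),f(1,1))
replace slot 1: 2·(4+5) − 4 = 14 → (14,4,5)

14,4,5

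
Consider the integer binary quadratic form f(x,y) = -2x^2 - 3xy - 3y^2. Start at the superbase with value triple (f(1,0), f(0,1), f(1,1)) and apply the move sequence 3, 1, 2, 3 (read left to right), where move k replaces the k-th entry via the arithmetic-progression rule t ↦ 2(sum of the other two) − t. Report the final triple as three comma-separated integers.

start (-2,-3,-8) = (f(1,0),f(0,1),f(1,1))
replace slot 3: 2·((-2)+(-3)) − (-8) = -2 → (-2,-3,-2)
replace slot 1: 2·((-3)+(-2)) − (-2) = -8 → (-8,-3,-2)
replace slot 2: 2·((-8)+(-2)) − (-3) = -17 → (-8,-17,-2)
replace slot 3: 2·((-8)+(-17)) − (-2) = -48 → (-8,-17,-48)

-8,-17,-48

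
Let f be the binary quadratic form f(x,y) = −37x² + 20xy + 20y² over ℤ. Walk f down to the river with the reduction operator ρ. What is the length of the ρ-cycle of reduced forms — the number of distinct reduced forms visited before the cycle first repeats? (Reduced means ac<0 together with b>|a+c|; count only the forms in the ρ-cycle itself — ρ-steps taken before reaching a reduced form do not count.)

D = 3360, ⌊√D⌋ = 57
river: ρ → (20,20,-37)
river: ρ → (-37,54,3)
river: ρ → (3,54,-37)
river: ρ → (-37,20,20)
ρ-cycle length = 4 (tail of 0 descent steps not counted)

4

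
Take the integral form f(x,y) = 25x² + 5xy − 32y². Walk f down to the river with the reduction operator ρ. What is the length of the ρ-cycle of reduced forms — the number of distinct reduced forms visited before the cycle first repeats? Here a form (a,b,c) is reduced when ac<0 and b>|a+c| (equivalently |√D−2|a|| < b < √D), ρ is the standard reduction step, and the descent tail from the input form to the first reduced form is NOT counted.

D = 3225, ⌊√D⌋ = 56
descent: ρ → (-32,-5,25)
descent: ρ → (25,55,-2)  [lands on river]
river: ρ → (-2,53,52)
river: ρ → (52,51,-3)
river: ρ → (-3,51,52)
river: ρ → (52,53,-2)
river: ρ → (-2,55,25)
river: ρ → (25,45,-12)
river: ρ → (-12,51,13)
river: ρ → (13,53,-8)
river: ρ → (-8,43,43)
river: ρ → (43,43,-8)
river: ρ → (-8,53,13)
river: ρ → (13,51,-12)
river: ρ → (-12,45,25)
ρ-cycle length = 14 (tail of 2 descent steps not counted)

14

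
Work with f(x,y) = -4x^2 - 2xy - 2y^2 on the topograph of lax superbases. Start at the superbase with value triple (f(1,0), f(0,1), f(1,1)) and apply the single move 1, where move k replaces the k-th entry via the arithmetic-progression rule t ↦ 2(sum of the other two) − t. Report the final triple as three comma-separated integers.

start (-4,-2,-8) = (f(1,0),f(0,1),f(1,1))
replace slot 1: 2·((-2)+(-8)) − (-4) = -16 → (-16,-2,-8)

-16,-2,-8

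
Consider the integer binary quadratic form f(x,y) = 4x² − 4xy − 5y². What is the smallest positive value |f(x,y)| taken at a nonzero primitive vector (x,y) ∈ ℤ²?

descent: ρ → (-5,4,4)  [lands on river]
river: ρ → (4,4,-5)
river: ρ → (-5,6,3)
river: ρ → (3,6,-5)
closes: descent 1, river 4
min |a| on river = 3

3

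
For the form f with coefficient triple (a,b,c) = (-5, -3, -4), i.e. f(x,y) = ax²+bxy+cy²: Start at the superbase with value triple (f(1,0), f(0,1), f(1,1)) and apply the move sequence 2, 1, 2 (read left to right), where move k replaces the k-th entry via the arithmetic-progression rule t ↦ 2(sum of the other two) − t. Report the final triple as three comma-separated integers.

start (-5,-4,-12) = (f(1,0),f(0,1),f(1,1))
replace slot 2: 2·((-5)+(-12)) − (-4) = -30 → (-5,-30,-12)
replace slot 1: 2·((-30)+(-12)) − (-5) = -79 → (-79,-30,-12)
replace slot 2: 2·((-79)+(-12)) − (-30) = -152 → (-79,-152,-12)

-79,-152,-12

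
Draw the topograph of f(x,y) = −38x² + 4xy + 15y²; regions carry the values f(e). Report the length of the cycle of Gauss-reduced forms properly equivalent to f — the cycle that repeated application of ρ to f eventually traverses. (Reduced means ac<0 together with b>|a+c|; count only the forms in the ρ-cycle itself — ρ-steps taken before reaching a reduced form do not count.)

D = 2296, ⌊√D⌋ = 47
descent: ρ → (15,26,-27)  [lands on river]
river: ρ → (-27,28,14)
river: ρ → (14,28,-27)
river: ρ → (-27,26,15)
river: ρ → (15,34,-19)
river: ρ → (-19,42,7)
river: ρ → (7,42,-19)
river: ρ → (-19,34,15)
ρ-cycle length = 8 (tail of 1 descent step not counted)

8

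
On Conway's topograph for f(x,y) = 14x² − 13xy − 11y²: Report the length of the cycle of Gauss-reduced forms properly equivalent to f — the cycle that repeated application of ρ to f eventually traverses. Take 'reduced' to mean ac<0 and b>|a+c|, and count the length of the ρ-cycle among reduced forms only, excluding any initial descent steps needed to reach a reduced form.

D = 785, ⌊√D⌋ = 28
descent: ρ → (-11,13,14)  [lands on river]
river: ρ → (14,15,-10)
river: ρ → (-10,25,4)
river: ρ → (4,23,-16)
river: ρ → (-16,9,11)
river: ρ → (11,13,-14)
river: ρ → (-14,15,10)
river: ρ → (10,25,-4)
river: ρ → (-4,23,16)
river: ρ → (16,9,-11)
ρ-cycle length = 10 (tail of 1 descent step not counted)

10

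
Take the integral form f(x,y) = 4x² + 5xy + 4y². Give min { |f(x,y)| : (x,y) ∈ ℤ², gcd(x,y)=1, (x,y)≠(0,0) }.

translate: b→-3 (≡5 mod 8), so (4,5,4)→(4,-3,3)
flip: (4,-3,3)→(3,3,4)
reduced (well bottom): (3,3,4) with a≤c, −a<b≤a
well minimum = a = 3

3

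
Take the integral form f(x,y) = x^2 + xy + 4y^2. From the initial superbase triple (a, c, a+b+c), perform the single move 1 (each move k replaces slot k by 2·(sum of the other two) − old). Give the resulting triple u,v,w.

start (1,4,6) = (f(1,0),f(0,1),f(1,1))
replace slot 1: 2·(4+6) − 1 = 19 → (19,4,6)

19,4,6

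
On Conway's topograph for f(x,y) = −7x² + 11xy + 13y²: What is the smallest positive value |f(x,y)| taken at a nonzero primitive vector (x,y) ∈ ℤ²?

river: ρ → (13,15,-5)
river: ρ → (-5,15,13)
river: ρ → (13,11,-7)
river: ρ → (-7,17,7)
river: ρ → (7,11,-13)
river: ρ → (-13,15,5)
river: ρ → (5,15,-13)
river: ρ → (-13,11,7)
river: ρ → (7,17,-7)
river: ρ → (-7,11,13)
closes: descent 0, river 10
min |a| on river = 5

5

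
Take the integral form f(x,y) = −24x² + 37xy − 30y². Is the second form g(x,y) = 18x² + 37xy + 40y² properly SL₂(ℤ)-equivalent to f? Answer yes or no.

D₁ = -1511, D₂ = -1511
f is negative-definite; reduce −f:
−f: translate: b→11 (≡-37 mod 48), so (24,-37,30)→(24,11,17)
−f: flip: (24,11,17)→(17,-11,24)
−f: reduced (well bottom): (17,-11,24) with a≤c, −a<b≤a
flip sign back: reduced form of f is (-17,11,-24)
g: translate: b→1 (≡37 mod 36), so (18,37,40)→(18,1,21)
g: reduced (well bottom): (18,1,21) with a≤c, −a<b≤a
reduced forms (-17, 11, -24) vs (18, 1, 21) ⇒ inequivalent

no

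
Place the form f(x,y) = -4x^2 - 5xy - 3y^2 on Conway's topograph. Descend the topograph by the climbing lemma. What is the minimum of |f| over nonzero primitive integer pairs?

translate: b→-3 (≡5 mod 8), so (4,5,3)→(4,-3,2)
flip: (4,-3,2)→(2,3,4)
translate: b→-1 (≡3 mod 4), so (2,3,4)→(2,-1,3)
reduced (well bottom): (2,-1,3) with a≤c, −a<b≤a
well minimum |f| = |-2| = 2 (negative-definite)

2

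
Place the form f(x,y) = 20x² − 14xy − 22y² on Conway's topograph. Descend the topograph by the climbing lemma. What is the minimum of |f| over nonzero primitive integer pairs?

descent: ρ → (-22,14,20)  [lands on river]
river: ρ → (20,26,-16)
river: ρ → (-16,38,8)
river: ρ → (8,42,-6)
river: ρ → (-6,42,8)
river: ρ → (8,38,-16)
river: ρ → (-16,26,20)
river: ρ → (20,14,-22)
river: ρ → (-22,30,12)
river: ρ → (12,42,-4)
river: ρ → (-4,38,32)
river: ρ → (32,26,-10)
river: ρ → (-10,34,20)
river: ρ → (20,6,-24)
river: ρ → (-24,42,2)
river: ρ → (2,42,-24)
river: ρ → (-24,6,20)
river: ρ → (20,34,-10)
river: ρ → (-10,26,32)
river: ρ → (32,38,-4)
river: ρ → (-4,42,12)
river: ρ → (12,30,-22)
closes: descent 1, river 22
min |a| on river = 2

2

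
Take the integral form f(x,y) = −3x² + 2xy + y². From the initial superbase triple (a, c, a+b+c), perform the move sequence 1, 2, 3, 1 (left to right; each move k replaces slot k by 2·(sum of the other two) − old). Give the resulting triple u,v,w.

start (-3,1,0) = (f(1,0),f(0,1),f(1,1))
replace slot 1: 2·(1+0) − (-3) = 5 → (5,1,0)
replace slot 2: 2·(5+0) − 1 = 9 → (5,9,0)
replace slot 3: 2·(5+9) − 0 = 28 → (5,9,28)
replace slot 1: 2·(9+28) − 5 = 69 → (69,9,28)

69,9,28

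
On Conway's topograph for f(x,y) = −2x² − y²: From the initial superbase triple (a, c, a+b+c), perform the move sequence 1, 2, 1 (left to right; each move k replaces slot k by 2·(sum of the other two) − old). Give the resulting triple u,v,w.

start (-2,-1,-3) = (f(1,0),f(0,1),f(1,1))
replace slot 1: 2·((-1)+(-3)) − (-2) = -6 → (-6,-1,-3)
replace slot 2: 2·((-6)+(-3)) − (-1) = -17 → (-6,-17,-3)
replace slot 1: 2·((-17)+(-3)) − (-6) = -34 → (-34,-17,-3)

-34,-17,-3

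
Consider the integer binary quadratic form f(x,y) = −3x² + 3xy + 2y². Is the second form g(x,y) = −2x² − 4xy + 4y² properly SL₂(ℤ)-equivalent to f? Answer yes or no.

D₁ = 33, D₂ = 48
discriminants differ ⇒ not SL₂(ℤ)-equivalent

no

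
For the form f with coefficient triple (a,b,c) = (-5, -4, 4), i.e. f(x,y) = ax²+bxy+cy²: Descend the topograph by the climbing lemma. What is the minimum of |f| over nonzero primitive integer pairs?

descent: ρ → (4,4,-5)  [lands on river]
river: ρ → (-5,6,3)
river: ρ → (3,6,-5)
river: ρ → (-5,4,4)
closes: descent 1, river 4
min |a| on river = 3

3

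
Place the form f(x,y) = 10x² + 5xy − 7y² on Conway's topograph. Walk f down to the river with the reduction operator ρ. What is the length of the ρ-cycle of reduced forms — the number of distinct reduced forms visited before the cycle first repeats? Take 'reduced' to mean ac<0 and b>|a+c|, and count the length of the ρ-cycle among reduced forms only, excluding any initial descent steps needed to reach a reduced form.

D = 305, ⌊√D⌋ = 17
river: ρ → (-7,9,8)
river: ρ → (8,7,-8)
river: ρ → (-8,9,7)
river: ρ → (7,5,-10)
river: ρ → (-10,15,2)
river: ρ → (2,17,-2)
river: ρ → (-2,15,10)
river: ρ → (10,5,-7)
ρ-cycle length = 8 (tail of 0 descent steps not counted)

8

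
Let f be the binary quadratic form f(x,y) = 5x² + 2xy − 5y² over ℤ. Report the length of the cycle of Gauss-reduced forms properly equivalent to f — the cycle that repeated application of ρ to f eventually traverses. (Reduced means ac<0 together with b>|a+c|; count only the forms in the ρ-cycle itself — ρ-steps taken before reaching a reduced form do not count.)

D = 104, ⌊√D⌋ = 10
river: ρ → (-5,8,2)
river: ρ → (2,8,-5)
river: ρ → (-5,2,5)
river: ρ → (5,8,-2)
river: ρ → (-2,8,5)
river: ρ → (5,2,-5)
ρ-cycle length = 6 (tail of 0 descent steps not counted)

6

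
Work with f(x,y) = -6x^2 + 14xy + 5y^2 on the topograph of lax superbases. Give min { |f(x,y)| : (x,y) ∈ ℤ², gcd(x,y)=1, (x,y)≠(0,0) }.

river: ρ → (5,16,-3)
river: ρ → (-3,14,10)
river: ρ → (10,6,-7)
river: ρ → (-7,8,9)
river: ρ → (9,10,-6)
river: ρ → (-6,14,5)
closes: descent 0, river 6
min |a| on river = 3

3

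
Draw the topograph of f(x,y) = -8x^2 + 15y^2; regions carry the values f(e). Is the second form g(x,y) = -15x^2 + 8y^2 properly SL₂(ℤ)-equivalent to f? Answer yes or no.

D₁ = 480, D₂ = 480
river cycle of f (length 4): (-8, 16, 7), (7, 12, -12), (-12, 12, 7), (7, 16, -8)
river cycle of g (length 4): (8, 16, -7), (-7, 12, 12), (12, 12, -7), (-7, 16, 8)
cycles differ ⇒ inequivalent

no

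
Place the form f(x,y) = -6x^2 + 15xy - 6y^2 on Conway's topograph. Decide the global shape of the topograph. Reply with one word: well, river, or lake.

D = b²−4ac = 15² − 4·(-6)·(-6) = 81
D = 9² is a perfect square ⇒ form factors over ℤ ⇒ lakes

lake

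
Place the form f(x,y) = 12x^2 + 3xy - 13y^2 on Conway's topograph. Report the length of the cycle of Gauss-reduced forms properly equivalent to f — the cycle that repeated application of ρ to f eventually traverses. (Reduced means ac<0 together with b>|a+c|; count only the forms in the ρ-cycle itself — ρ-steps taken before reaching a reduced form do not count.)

D = 633, ⌊√D⌋ = 25
river: ρ → (-13,23,2)
river: ρ → (2,25,-1)
river: ρ → (-1,25,2)
river: ρ → (2,23,-13)
river: ρ → (-13,3,12)
river: ρ → (12,21,-4)
river: ρ → (-4,19,17)
river: ρ → (17,15,-6)
river: ρ → (-6,21,8)
river: ρ → (8,11,-16)
river: ρ → (-16,21,3)
river: ρ → (3,21,-16)
river: ρ → (-16,11,8)
river: ρ → (8,21,-6)
river: ρ → (-6,15,17)
river: ρ → (17,19,-4)
river: ρ → (-4,21,12)
river: ρ → (12,3,-13)
ρ-cycle length = 18 (tail of 0 descent steps not counted)

18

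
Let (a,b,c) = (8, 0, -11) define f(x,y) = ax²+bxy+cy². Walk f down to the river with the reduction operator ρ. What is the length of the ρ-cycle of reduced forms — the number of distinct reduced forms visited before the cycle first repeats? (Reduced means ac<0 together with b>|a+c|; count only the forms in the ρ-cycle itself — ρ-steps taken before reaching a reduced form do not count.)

D = 352, ⌊√D⌋ = 18
descent: ρ → (-11,0,8)
descent: ρ → (8,16,-3)  [lands on river]
river: ρ → (-3,14,13)
river: ρ → (13,12,-4)
river: ρ → (-4,12,13)
river: ρ → (13,14,-3)
river: ρ → (-3,16,8)
ρ-cycle length = 6 (tail of 2 descent steps not counted)

6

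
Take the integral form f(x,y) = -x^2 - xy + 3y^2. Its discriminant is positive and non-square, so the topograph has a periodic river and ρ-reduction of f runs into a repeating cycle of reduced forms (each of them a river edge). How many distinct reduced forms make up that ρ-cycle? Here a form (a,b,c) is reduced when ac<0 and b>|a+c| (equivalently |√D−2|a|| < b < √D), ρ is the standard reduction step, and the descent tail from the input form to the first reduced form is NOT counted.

D = 13, ⌊√D⌋ = 3
descent: ρ → (3,1,-1)
descent: ρ → (-1,3,1)  [lands on river]
river: ρ → (1,3,-1)
ρ-cycle length = 2 (tail of 2 descent steps not counted)

2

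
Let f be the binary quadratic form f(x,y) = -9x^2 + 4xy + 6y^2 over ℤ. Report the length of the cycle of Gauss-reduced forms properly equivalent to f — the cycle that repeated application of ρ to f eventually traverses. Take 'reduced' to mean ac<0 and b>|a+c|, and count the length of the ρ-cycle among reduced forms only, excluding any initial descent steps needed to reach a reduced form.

D = 232, ⌊√D⌋ = 15
river: ρ → (6,8,-7)
river: ρ → (-7,6,7)
river: ρ → (7,8,-6)
river: ρ → (-6,4,9)
river: ρ → (9,14,-1)
river: ρ → (-1,14,9)
river: ρ → (9,4,-6)
river: ρ → (-6,8,7)
river: ρ → (7,6,-7)
river: ρ → (-7,8,6)
river: ρ → (6,4,-9)
river: ρ → (-9,14,1)
river: ρ → (1,14,-9)
river: ρ → (-9,4,6)
ρ-cycle length = 14 (tail of 0 descent steps not counted)

14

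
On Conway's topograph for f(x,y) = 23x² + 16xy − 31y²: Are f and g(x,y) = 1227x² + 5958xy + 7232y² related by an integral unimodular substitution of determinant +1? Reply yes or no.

D₁ = 3108, D₂ = 3108
river cycle of f (length 8): (-31, 46, 8), (8, 50, -19), (-19, 26, 32), (32, 38, -13), (-13, 40, 29), (29, 18, -24), (-24, 30, 23), (23, 16, -31)
river cycle of g (length 8): (23, 16, -31), (-31, 46, 8), (8, 50, -19), (-19, 26, 32), (32, 38, -13), (-13, 40, 29), (29, 18, -24), (-24, 30, 23)
cycles coincide ⇒ equivalent

yes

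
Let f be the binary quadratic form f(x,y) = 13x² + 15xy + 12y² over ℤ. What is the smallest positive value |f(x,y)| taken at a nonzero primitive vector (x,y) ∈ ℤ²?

translate: b→-11 (≡15 mod 26), so (13,15,12)→(13,-11,10)
flip: (13,-11,10)→(10,11,13)
translate: b→-9 (≡11 mod 20), so (10,11,13)→(10,-9,12)
reduced (well bottom): (10,-9,12) with a≤c, −a<b≤a
well minimum = a = 10

10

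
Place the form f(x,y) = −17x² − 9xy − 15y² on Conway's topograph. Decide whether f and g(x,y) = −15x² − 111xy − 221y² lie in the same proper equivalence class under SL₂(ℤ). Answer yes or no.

D₁ = -939, D₂ = -939
f is negative-definite; reduce −f:
−f: flip: (17,9,15)→(15,-9,17)
−f: reduced (well bottom): (15,-9,17) with a≤c, −a<b≤a
flip sign back: reduced form of f is (-15,9,-17)
g is negative-definite; reduce −g:
−g: translate: b→-9 (≡111 mod 30), so (15,111,221)→(15,-9,17)
−g: reduced (well bottom): (15,-9,17) with a≤c, −a<b≤a
flip sign back: reduced form of g is (-15,9,-17)
reduced forms (-15, 9, -17) vs (-15, 9, -17) ⇒ equivalent

yes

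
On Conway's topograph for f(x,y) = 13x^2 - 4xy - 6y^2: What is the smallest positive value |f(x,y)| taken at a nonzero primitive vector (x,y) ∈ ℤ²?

descent: ρ → (-6,16,3)  [lands on river]
river: ρ → (3,14,-11)
river: ρ → (-11,8,6)
river: ρ → (6,16,-3)
river: ρ → (-3,14,11)
river: ρ → (11,8,-6)
closes: descent 1, river 6
min |a| on river = 3

3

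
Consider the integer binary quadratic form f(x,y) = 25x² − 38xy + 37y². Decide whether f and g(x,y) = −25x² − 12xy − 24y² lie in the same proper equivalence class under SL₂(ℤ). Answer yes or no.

D₁ = -2256, D₂ = -2256
f: translate: b→12 (≡-38 mod 50), so (25,-38,37)→(25,12,24)
f: flip: (25,12,24)→(24,-12,25)
f: reduced (well bottom): (24,-12,25) with a≤c, −a<b≤a
g is negative-definite; reduce −g:
−g: flip: (25,12,24)→(24,-12,25)
−g: reduced (well bottom): (24,-12,25) with a≤c, −a<b≤a
flip sign back: reduced form of g is (-24,12,-25)
reduced forms (24, -12, 25) vs (-24, 12, -25) ⇒ inequivalent

no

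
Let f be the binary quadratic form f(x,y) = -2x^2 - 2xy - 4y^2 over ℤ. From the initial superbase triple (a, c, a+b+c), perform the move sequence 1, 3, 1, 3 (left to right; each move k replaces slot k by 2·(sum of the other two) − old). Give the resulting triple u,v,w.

start (-2,-4,-8) = (f(1,0),f(0,1),f(1,1))
replace slot 1: 2·((-4)+(-8)) − (-2) = -22 → (-22,-4,-8)
replace slot 3: 2·((-22)+(-4)) − (-8) = -44 → (-22,-4,-44)
replace slot 1: 2·((-4)+(-44)) − (-22) = -74 → (-74,-4,-44)
replace slot 3: 2·((-74)+(-4)) − (-44) = -112 → (-74,-4,-112)

-74,-4,-112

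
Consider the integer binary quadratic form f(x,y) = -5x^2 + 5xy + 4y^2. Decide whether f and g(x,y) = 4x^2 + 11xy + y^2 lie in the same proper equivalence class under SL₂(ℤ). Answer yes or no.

D₁ = 105, D₂ = 105
river cycle of f (length 6): (4, 3, -6), (-6, 9, 1), (1, 9, -6), (-6, 3, 4), (4, 5, -5), (-5, 5, 4)
river cycle of g (length 6): (1, 9, -6), (-6, 3, 4), (4, 5, -5), (-5, 5, 4), (4, 3, -6), (-6, 9, 1)
cycles coincide ⇒ equivalent

yes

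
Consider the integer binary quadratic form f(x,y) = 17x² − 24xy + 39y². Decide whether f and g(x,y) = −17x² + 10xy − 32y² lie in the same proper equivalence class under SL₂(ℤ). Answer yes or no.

D₁ = -2076, D₂ = -2076
f: translate: b→10 (≡-24 mod 34), so (17,-24,39)→(17,10,32)
f: reduced (well bottom): (17,10,32) with a≤c, −a<b≤a
g is negative-definite; reduce −g:
−g: reduced (well bottom): (17,-10,32) with a≤c, −a<b≤a
flip sign back: reduced form of g is (-17,10,-32)
reduced forms (17, 10, 32) vs (-17, 10, -32) ⇒ inequivalent

no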